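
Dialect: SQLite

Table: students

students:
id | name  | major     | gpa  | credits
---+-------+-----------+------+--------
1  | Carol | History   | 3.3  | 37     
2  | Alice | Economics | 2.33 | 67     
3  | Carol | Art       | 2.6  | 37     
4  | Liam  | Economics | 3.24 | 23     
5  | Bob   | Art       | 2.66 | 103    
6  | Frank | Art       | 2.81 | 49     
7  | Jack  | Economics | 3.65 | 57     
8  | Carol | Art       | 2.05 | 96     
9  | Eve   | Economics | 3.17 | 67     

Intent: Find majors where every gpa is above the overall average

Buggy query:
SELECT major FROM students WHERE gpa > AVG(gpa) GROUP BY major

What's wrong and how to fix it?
Bug: AVG() is an aggregate; it can't sit directly in WHERE

Fix: Use a subquery for AVG and a HAVING MIN(...) filter so the condition holds for every row in the group

Corrected query:
SELECT major FROM students GROUP BY major HAVING MIN(gpa) > (SELECT AVG(gpa) FROM students)

Result:
major  
-------
History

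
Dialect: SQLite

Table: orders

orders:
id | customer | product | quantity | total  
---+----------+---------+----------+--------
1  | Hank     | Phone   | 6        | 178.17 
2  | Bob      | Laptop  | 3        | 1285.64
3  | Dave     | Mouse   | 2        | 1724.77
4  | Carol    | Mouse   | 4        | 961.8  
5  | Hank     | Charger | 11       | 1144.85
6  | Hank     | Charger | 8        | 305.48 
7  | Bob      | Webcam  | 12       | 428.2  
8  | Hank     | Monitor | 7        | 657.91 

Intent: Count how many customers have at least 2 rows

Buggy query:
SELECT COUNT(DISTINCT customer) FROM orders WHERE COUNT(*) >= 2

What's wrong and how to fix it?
Bug: COUNT(*) cannot appear in WHERE; the per-group count doesn't exist yet

Fix: Use a subquery that GROUPs and filters with HAVING, then count its rows

Corrected query:
SELECT COUNT(*) FROM (SELECT customer FROM orders GROUP BY customer HAVING COUNT(*) >= 2)

Result:
COUNT(*)
--------
2       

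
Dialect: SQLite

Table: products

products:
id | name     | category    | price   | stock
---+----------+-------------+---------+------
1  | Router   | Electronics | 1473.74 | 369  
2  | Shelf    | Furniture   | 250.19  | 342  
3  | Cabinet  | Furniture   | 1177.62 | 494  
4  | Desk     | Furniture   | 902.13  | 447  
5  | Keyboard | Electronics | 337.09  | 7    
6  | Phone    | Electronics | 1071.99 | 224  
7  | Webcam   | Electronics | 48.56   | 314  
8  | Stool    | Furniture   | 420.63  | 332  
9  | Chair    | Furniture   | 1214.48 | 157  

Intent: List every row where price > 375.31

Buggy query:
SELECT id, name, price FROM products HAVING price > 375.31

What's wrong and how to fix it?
Bug: HAVING filters the output of aggregation, but this query has no GROUP BY and no aggregate functions, so SQLite rejects it (HAVING clause on a non-aggregate query); the condition here is per row

Fix: Use WHERE for row-level filtering

Corrected query:
SELECT id, name, price FROM products WHERE price > 375.31

Result:
id | name    | price  
---+---------+--------
1  | Router  | 1473.74
3  | Cabinet | 1177.62
4  | Desk    | 902.13 
6  | Phone   | 1071.99
8  | Stool   | 420.63 
9  | Chair   | 1214.48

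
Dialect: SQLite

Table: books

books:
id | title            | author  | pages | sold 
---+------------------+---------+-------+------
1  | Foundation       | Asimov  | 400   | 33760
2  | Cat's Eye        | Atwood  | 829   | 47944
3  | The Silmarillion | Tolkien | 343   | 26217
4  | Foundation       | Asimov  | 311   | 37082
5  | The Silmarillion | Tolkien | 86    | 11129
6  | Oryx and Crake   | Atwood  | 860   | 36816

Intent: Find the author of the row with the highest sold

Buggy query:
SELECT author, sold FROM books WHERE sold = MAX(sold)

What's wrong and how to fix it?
Bug: MAX(sold) is an aggregate and cannot be used directly in WHERE

Fix: Use a subquery: WHERE sold = (SELECT MAX(sold) FROM books)

Corrected query:
SELECT author, sold FROM books WHERE sold = (SELECT MAX(sold) FROM books)

Result:
author | sold 
-------+------
Atwood | 47944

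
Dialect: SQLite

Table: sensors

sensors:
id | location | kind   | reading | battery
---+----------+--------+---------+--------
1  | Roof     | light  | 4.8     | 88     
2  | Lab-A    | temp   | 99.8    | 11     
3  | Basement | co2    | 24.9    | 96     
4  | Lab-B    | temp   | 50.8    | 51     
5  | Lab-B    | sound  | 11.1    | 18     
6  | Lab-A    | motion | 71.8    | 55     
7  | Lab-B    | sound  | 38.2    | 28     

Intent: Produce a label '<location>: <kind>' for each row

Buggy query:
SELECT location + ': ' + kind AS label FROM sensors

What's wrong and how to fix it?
Bug: SQLite uses || for string concatenation; + coerces text to numbers (yielding 0)

Fix: Use the || operator for string concatenation

Corrected query:
SELECT location || ': ' || kind AS label FROM sensors

Result:
label        
-------------
Roof: light  
Lab-A: temp  
Basement: co2
Lab-B: temp  
Lab-B: sound 
Lab-A: motion
Lab-B: sound 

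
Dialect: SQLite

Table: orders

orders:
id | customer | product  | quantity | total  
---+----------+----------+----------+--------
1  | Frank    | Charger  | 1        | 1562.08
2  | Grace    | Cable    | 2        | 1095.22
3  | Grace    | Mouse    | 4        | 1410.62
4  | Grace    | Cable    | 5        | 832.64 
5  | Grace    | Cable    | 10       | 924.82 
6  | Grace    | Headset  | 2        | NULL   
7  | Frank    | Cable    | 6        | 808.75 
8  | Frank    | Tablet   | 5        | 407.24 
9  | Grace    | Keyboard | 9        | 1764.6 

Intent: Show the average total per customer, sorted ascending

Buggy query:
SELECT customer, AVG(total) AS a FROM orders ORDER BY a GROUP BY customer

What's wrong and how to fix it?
Bug: GROUP BY must precede ORDER BY

Fix: Reorder: SELECT … FROM … GROUP BY … ORDER BY …

Corrected query:
SELECT customer, AVG(total) AS a FROM orders GROUP BY customer ORDER BY a

Result:
customer | a         
---------+-----------
Frank    | 926.023333
Grace    | 1205.58   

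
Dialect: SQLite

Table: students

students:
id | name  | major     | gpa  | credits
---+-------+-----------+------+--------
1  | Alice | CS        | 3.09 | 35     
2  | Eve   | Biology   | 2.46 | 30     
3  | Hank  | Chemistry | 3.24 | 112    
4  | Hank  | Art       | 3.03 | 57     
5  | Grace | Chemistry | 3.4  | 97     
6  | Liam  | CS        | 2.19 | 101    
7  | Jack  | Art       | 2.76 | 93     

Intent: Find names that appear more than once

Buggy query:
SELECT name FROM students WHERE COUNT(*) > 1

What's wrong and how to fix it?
Bug: COUNT(*) is an aggregate and cannot be used in WHERE

Fix: Group first, then use HAVING for the count condition

Corrected query:
SELECT name FROM students GROUP BY name HAVING COUNT(*) > 1

Result:
name
----
Hank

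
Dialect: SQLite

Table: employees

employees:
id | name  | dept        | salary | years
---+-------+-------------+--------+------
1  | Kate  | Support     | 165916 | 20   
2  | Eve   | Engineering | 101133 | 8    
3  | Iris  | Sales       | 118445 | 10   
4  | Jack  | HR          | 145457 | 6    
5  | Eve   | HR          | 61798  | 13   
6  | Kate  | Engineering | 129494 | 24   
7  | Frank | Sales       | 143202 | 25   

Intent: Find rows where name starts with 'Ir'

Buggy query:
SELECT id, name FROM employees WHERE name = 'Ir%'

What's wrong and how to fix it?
Bug: Wildcards only work with LIKE; '=' treats '%' as a literal character

Fix: Replace '=' with LIKE so 'Ir%' is treated as a pattern

Corrected query:
SELECT id, name FROM employees WHERE name LIKE 'Ir%'

Result:
id | name
---+-----
3  | Iris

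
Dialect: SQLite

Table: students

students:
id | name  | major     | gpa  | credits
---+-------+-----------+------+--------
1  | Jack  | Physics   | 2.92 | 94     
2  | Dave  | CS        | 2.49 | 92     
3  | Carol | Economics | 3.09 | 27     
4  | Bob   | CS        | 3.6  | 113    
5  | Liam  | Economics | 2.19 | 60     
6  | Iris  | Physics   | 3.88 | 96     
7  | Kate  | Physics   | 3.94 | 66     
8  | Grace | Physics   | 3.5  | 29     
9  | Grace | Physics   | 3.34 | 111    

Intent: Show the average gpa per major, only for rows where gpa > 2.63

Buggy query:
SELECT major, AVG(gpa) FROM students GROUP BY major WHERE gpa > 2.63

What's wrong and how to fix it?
Bug: Row-level WHERE must come before GROUP BY in the clause order

Fix: Move the WHERE clause before GROUP BY

Corrected query:
SELECT major, AVG(gpa) FROM students WHERE gpa > 2.63 GROUP BY major

Result:
major     | AVG(gpa)
----------+---------
CS        | 3.6     
Economics | 3.09    
Physics   | 3.516   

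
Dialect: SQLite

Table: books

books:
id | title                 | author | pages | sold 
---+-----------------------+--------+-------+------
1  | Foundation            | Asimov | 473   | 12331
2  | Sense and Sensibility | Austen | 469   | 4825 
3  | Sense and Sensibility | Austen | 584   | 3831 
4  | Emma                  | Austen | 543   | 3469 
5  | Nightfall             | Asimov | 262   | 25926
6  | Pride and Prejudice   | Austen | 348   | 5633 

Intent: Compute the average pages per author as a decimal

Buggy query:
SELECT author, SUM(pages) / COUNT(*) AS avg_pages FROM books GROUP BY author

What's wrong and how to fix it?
Bug: Both operands are integers, so '/' performs integer division and truncates

Fix: Cast one side to REAL so the division keeps the fractional part

Corrected query:
SELECT author, SUM(pages) * 1.0 / COUNT(*) AS avg_pages FROM books GROUP BY author

Result:
author | avg_pages
-------+----------
Asimov | 367.5    
Austen | 486      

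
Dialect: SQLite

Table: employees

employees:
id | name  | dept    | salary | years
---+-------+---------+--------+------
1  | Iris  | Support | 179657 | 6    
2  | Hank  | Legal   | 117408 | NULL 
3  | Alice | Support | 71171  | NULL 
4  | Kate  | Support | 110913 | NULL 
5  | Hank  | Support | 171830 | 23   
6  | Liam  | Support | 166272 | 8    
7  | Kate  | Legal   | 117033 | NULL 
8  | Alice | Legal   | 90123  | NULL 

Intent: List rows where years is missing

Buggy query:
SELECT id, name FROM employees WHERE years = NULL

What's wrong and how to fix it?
Bug: '= NULL' is always unknown in SQL three-valued logic, so no rows match

Fix: Use IS NULL to test for NULL

Corrected query:
SELECT id, name FROM employees WHERE years IS NULL

Result:
id | name 
---+------
2  | Hank 
3  | Alice
4  | Kate 
7  | Kate 
8  | Alice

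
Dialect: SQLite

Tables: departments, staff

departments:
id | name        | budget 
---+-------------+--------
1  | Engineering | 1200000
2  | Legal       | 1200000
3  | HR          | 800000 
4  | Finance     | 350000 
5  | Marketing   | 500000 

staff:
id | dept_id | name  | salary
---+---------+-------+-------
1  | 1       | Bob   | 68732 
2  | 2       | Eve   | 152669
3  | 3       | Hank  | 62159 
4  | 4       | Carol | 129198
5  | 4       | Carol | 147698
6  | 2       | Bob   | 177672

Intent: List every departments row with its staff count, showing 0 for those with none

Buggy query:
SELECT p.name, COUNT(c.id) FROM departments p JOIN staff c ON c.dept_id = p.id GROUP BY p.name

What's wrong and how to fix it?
Bug: INNER JOIN drops departments rows that have no matching staff rows

Fix: Switch to LEFT JOIN to retain unmatched parent rows

Corrected query:
SELECT p.name, COUNT(c.id) FROM departments p LEFT JOIN staff c ON c.dept_id = p.id GROUP BY p.name

Result:
name        | COUNT(c.id)
------------+------------
Engineering | 1          
Finance     | 2          
HR          | 1          
Legal       | 2          
Marketing   | 0          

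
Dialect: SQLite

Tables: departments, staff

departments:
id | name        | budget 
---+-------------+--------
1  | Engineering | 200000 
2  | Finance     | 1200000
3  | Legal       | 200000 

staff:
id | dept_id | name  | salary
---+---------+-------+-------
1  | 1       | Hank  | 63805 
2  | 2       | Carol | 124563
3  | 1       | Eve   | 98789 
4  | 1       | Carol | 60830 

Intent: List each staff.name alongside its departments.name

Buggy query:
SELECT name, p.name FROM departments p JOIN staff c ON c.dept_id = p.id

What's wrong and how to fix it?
Bug: 'name' exists in both joined tables, so the database can't tell which one is meant

Fix: Prefix ambiguous columns with the table alias

Corrected query:
SELECT c.name, p.name FROM departments p JOIN staff c ON c.dept_id = p.id

Result:
name  | name       
------+------------
Hank  | Engineering
Carol | Finance    
Eve   | Engineering
Carol | Engineering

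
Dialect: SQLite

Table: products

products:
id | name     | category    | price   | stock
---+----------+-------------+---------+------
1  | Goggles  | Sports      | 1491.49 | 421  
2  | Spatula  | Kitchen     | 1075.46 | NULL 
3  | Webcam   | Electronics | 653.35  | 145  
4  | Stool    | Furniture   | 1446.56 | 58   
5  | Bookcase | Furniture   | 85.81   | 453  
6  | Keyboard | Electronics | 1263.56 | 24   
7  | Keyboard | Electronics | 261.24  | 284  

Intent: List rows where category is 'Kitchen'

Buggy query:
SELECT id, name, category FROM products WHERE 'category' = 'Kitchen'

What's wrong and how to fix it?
Bug: Single quotes denote string literals in SQL; the column name is being compared as a constant string

Fix: Remove the quotes around the column name (or use double quotes for an identifier)

Corrected query:
SELECT id, name, category FROM products WHERE category = 'Kitchen'

Result:
id | name    | category
---+---------+---------
2  | Spatula | Kitchen 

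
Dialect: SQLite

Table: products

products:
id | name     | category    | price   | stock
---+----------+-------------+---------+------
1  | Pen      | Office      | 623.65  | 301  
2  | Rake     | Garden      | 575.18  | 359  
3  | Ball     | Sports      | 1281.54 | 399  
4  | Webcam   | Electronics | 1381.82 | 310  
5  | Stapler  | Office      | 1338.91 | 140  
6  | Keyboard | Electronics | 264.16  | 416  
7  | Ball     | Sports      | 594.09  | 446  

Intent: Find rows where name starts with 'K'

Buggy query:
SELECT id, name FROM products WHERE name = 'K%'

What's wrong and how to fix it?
Bug: Wildcards only work with LIKE; '=' treats '%' as a literal character

Fix: Use LIKE for wildcard pattern matching

Corrected query:
SELECT id, name FROM products WHERE name LIKE 'K%'

Result:
id | name    
---+---------
6  | Keyboard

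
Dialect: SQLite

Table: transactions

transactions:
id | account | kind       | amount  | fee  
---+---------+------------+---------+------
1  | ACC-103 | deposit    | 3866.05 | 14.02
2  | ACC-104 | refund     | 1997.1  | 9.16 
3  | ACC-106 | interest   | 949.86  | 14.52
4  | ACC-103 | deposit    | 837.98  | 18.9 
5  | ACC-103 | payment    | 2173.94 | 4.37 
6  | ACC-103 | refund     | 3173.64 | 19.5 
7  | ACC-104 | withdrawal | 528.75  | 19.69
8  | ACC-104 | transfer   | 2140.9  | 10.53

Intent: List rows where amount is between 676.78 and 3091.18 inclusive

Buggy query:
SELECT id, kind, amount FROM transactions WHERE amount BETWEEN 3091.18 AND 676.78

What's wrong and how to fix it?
Bug: The bounds are reversed; BETWEEN a AND b requires a <= b to match anything

Fix: Write BETWEEN 676.78 AND 3091.18

Corrected query:
SELECT id, kind, amount FROM transactions WHERE amount BETWEEN 676.78 AND 3091.18

Result:
id | kind     | amount 
---+----------+--------
2  | refund   | 1997.1 
3  | interest | 949.86 
4  | deposit  | 837.98 
5  | payment  | 2173.94
8  | transfer | 2140.9 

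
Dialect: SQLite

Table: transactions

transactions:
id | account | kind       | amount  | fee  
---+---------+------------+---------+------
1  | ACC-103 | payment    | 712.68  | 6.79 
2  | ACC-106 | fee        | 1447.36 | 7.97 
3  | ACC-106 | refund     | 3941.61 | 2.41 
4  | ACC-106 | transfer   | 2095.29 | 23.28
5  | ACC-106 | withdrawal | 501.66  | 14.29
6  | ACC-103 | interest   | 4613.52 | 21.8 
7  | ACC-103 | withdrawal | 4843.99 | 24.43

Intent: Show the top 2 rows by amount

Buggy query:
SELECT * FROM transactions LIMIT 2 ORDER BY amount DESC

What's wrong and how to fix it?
Bug: LIMIT must come after ORDER BY

Fix: Swap the clauses: ORDER BY first, then LIMIT

Corrected query:
SELECT * FROM transactions ORDER BY amount DESC LIMIT 2

Result:
id | account | kind       | amount  | fee  
---+---------+------------+---------+------
7  | ACC-103 | withdrawal | 4843.99 | 24.43
6  | ACC-103 | interest   | 4613.52 | 21.8 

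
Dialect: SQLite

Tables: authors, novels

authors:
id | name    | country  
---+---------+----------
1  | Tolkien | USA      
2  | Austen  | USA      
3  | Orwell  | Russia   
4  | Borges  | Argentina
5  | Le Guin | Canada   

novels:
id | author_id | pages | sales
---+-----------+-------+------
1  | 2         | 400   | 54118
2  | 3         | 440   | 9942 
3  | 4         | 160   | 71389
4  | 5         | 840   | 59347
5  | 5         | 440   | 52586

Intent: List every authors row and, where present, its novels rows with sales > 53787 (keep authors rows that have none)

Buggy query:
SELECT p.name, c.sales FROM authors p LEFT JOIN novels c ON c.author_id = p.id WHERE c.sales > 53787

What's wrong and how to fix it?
Bug: Filtering c.sales in WHERE discards the NULL rows produced by LEFT JOIN, turning it into an inner join

Fix: Move the right-table condition into the ON clause so unmatched parents are kept

Corrected query:
SELECT p.name, c.sales FROM authors p LEFT JOIN novels c ON c.author_id = p.id AND c.sales > 53787

Result:
name    | sales
--------+------
Tolkien | NULL 
Austen  | 54118
Orwell  | NULL 
Borges  | 71389
Le Guin | 59347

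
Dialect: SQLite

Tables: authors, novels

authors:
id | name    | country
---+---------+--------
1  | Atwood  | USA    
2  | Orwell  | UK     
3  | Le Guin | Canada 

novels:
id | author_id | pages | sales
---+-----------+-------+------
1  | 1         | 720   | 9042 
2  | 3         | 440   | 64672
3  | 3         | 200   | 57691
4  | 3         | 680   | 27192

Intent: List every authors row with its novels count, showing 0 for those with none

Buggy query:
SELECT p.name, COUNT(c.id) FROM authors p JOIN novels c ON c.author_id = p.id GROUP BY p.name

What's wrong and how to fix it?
Bug: An inner join excludes parents with zero children

Fix: Use LEFT JOIN so parents without children still appear (COUNT(c.id) gives 0)

Corrected query:
SELECT p.name, COUNT(c.id) FROM authors p LEFT JOIN novels c ON c.author_id = p.id GROUP BY p.name

Result:
name    | COUNT(c.id)
--------+------------
Atwood  | 1          
Le Guin | 3          
Orwell  | 0          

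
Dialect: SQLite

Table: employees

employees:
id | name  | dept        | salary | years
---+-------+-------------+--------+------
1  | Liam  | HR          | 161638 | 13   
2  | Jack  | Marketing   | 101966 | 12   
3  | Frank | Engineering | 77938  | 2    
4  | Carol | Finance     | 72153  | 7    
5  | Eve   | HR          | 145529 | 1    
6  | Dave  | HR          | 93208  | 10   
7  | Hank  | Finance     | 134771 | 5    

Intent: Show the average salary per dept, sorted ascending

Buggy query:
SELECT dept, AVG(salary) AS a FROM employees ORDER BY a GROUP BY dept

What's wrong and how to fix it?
Bug: ORDER BY appears before GROUP BY; SQL clause order requires GROUP BY first

Fix: Reorder: SELECT … FROM … GROUP BY … ORDER BY …

Corrected query:
SELECT dept, AVG(salary) AS a FROM employees GROUP BY dept ORDER BY a

Result:
dept        | a            
------------+--------------
Engineering | 77938        
Marketing   | 101966       
Finance     | 103462       
HR          | 133458.333333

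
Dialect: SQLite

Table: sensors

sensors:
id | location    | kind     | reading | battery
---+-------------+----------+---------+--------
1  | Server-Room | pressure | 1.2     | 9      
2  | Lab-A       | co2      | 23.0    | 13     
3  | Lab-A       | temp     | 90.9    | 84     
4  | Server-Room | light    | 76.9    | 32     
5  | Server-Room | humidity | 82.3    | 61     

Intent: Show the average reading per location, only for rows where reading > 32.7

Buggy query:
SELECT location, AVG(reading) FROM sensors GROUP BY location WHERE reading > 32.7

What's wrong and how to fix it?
Bug: Row-level WHERE must come before GROUP BY in the clause order

Fix: Place WHERE between FROM and GROUP BY

Corrected query:
SELECT location, AVG(reading) FROM sensors WHERE reading > 32.7 GROUP BY location

Result:
location    | AVG(reading)
------------+-------------
Lab-A       | 90.9        
Server-Room | 79.6        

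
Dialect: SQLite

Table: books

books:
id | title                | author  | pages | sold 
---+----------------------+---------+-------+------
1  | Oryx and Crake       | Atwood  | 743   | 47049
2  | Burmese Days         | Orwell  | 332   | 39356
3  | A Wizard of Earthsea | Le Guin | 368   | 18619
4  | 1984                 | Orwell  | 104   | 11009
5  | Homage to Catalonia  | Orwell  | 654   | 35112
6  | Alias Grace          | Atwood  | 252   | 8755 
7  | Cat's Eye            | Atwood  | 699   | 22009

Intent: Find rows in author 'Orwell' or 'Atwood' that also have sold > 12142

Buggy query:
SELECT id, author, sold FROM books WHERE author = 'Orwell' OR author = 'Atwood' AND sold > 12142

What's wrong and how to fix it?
Bug: AND binds tighter than OR, so this parses as author = 'Orwell' OR (author = 'Atwood' AND sold > 12142)

Fix: Group the OR with parentheses (or use IN), then AND the threshold

Corrected query:
SELECT id, author, sold FROM books WHERE (author = 'Orwell' OR author = 'Atwood') AND sold > 12142

Result:
id | author | sold 
---+--------+------
1  | Atwood | 47049
2  | Orwell | 39356
5  | Orwell | 35112
7  | Atwood | 22009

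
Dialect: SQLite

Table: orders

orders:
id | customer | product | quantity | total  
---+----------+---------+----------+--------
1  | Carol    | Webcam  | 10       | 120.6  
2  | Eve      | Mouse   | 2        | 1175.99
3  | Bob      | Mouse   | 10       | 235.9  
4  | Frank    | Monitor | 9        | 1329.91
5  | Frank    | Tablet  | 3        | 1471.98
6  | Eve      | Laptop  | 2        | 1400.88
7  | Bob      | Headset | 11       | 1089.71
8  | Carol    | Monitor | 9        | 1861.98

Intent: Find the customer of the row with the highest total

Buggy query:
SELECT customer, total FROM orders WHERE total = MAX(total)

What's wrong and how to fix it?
Bug: WHERE is evaluated per row; an aggregate over the whole table isn't defined there

Fix: Wrap MAX in a scalar subquery so WHERE compares against a single value

Corrected query:
SELECT customer, total FROM orders WHERE total = (SELECT MAX(total) FROM orders)

Result:
customer | total  
---------+--------
Carol    | 1861.98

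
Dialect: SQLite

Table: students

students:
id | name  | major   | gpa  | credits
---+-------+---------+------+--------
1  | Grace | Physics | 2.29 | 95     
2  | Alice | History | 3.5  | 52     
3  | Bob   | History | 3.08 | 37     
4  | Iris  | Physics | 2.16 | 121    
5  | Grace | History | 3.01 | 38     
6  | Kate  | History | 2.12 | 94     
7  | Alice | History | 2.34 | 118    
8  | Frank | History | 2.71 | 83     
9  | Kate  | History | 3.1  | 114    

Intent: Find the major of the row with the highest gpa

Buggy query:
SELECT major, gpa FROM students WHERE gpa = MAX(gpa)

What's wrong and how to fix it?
Bug: WHERE is evaluated per row; an aggregate over the whole table isn't defined there

Fix: Use a subquery: WHERE gpa = (SELECT MAX(gpa) FROM students)

Corrected query:
SELECT major, gpa FROM students WHERE gpa = (SELECT MAX(gpa) FROM students)

Result:
major   | gpa
--------+----
History | 3.5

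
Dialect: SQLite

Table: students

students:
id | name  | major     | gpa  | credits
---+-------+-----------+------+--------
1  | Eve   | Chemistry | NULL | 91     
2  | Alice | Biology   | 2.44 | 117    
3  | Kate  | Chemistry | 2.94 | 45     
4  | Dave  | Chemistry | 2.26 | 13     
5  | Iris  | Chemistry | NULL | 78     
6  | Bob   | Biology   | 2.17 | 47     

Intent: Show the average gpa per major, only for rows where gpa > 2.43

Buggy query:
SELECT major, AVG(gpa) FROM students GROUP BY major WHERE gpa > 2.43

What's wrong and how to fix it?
Bug: WHERE cannot follow GROUP BY

Fix: Move the WHERE clause before GROUP BY

Corrected query:
SELECT major, AVG(gpa) FROM students WHERE gpa > 2.43 GROUP BY major

Result:
major     | AVG(gpa)
----------+---------
Biology   | 2.44    
Chemistry | 2.94    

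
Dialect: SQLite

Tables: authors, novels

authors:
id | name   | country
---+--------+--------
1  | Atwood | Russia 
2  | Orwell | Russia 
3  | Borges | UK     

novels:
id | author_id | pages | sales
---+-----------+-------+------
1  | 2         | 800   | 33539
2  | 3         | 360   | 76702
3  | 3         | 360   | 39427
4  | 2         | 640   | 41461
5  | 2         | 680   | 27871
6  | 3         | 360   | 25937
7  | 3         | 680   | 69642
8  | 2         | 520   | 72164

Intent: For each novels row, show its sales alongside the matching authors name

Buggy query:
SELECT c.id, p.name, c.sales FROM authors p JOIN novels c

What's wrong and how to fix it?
Bug: JOIN with no ON clause produces a cartesian product; every novels row pairs with every authors row

Fix: Add ON c.author_id = p.id to the JOIN

Corrected query:
SELECT c.id, p.name, c.sales FROM authors p JOIN novels c ON c.author_id = p.id

Result:
id | name   | sales
---+--------+------
1  | Orwell | 33539
2  | Borges | 76702
3  | Borges | 39427
4  | Orwell | 41461
5  | Orwell | 27871
6  | Borges | 25937
7  | Borges | 69642
8  | Orwell | 72164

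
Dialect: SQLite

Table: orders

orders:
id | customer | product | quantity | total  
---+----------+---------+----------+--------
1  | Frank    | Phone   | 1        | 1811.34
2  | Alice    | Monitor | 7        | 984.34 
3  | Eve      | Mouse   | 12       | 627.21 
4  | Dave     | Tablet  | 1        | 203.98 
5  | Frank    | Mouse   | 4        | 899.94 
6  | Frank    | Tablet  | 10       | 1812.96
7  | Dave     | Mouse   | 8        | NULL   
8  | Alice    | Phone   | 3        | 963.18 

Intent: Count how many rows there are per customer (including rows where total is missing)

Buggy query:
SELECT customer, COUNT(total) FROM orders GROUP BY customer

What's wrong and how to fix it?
Bug: COUNT(total) skips NULLs, so groups with missing total are undercounted

Fix: Replace COUNT(total) with COUNT(*)

Corrected query:
SELECT customer, COUNT(*) FROM orders GROUP BY customer

Result:
customer | COUNT(*)
---------+---------
Alice    | 2       
Dave     | 2       
Eve      | 1       
Frank    | 3       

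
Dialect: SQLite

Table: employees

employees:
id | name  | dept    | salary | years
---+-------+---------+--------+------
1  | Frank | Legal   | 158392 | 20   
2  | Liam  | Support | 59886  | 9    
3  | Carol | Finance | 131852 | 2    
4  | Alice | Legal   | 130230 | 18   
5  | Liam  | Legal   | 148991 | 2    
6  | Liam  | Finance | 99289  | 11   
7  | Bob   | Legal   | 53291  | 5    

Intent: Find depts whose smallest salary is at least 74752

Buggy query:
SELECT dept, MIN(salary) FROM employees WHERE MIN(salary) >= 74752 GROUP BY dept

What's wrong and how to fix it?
Bug: Aggregates like MIN are computed per group after WHERE runs

Fix: Replace WHERE with HAVING after the GROUP BY

Corrected query:
SELECT dept, MIN(salary) FROM employees GROUP BY dept HAVING MIN(salary) >= 74752

Result:
dept    | MIN(salary)
--------+------------
Finance | 99289      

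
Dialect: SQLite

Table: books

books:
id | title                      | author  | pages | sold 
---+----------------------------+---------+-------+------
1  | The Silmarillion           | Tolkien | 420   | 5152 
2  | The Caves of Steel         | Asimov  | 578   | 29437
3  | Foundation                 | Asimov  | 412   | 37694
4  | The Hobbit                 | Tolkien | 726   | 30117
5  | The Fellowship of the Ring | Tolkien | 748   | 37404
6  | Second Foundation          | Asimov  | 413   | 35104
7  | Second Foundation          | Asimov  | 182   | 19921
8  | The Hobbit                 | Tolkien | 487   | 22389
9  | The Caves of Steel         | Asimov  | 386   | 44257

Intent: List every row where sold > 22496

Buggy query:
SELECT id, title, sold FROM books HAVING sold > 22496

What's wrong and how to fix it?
Bug: This is a non-aggregate query (no GROUP BY, no aggregates), so in SQLite the HAVING clause is invalid here; a row-level condition belongs in WHERE

Fix: Replace HAVING with WHERE since the condition applies to individual rows

Corrected query:
SELECT id, title, sold FROM books WHERE sold > 22496

Result:
id | title                      | sold 
---+----------------------------+------
2  | The Caves of Steel         | 29437
3  | Foundation                 | 37694
4  | The Hobbit                 | 30117
5  | The Fellowship of the Ring | 37404
6  | Second Foundation          | 35104
9  | The Caves of Steel         | 44257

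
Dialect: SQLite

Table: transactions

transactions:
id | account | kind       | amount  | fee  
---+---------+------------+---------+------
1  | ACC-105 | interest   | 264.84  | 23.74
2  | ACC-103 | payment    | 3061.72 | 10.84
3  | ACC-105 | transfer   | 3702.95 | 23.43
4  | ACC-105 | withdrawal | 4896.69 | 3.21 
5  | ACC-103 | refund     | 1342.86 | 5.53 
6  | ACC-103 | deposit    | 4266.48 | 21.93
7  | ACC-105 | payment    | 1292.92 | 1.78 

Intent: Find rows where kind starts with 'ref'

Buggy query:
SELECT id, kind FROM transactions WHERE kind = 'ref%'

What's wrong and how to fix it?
Bug: '=' compares the literal string including the % character; pattern matching needs LIKE

Fix: Replace '=' with LIKE so 'ref%' is treated as a pattern

Corrected query:
SELECT id, kind FROM transactions WHERE kind LIKE 'ref%'

Result:
id | kind  
---+-------
5  | refund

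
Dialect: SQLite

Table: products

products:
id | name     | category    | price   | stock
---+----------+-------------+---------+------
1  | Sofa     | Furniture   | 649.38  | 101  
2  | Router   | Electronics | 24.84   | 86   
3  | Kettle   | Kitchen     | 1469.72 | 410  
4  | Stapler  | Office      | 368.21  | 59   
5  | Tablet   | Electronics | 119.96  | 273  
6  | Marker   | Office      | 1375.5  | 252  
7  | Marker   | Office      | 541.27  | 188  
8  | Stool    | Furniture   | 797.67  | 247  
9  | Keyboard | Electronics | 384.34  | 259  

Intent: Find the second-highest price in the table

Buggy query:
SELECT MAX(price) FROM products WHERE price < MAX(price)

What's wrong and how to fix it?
Bug: The inner MAX is an aggregate inside WHERE, which is not allowed

Fix: Put the inner MAX in a scalar subquery

Corrected query:
SELECT MAX(price) FROM products WHERE price < (SELECT MAX(price) FROM products)

Result:
MAX(price)
----------
1375.5    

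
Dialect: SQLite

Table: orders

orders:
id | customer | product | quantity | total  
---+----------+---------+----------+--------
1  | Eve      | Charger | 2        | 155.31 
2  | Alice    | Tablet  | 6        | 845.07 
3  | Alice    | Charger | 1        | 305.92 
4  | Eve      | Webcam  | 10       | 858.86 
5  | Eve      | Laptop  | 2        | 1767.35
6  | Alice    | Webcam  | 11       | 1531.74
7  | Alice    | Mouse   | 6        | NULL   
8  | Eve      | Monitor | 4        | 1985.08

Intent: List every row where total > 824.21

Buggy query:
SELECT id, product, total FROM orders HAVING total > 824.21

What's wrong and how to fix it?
Bug: HAVING filters the output of aggregation, but this query has no GROUP BY and no aggregate functions, so SQLite rejects it (HAVING clause on a non-aggregate query); the condition here is per row

Fix: Use WHERE for row-level filtering

Corrected query:
SELECT id, product, total FROM orders WHERE total > 824.21

Result:
id | product | total  
---+---------+--------
2  | Tablet  | 845.07 
4  | Webcam  | 858.86 
5  | Laptop  | 1767.35
6  | Webcam  | 1531.74
8  | Monitor | 1985.08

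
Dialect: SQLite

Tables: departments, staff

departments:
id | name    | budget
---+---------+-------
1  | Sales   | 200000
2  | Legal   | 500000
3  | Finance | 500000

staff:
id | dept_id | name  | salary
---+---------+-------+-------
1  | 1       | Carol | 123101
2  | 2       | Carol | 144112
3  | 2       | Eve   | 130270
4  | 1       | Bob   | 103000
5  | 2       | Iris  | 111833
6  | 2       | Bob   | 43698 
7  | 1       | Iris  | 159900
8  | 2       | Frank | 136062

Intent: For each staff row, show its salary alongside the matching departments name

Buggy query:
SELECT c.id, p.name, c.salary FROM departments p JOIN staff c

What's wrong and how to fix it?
Bug: JOIN with no ON clause produces a cartesian product; every staff row pairs with every departments row

Fix: Add ON c.dept_id = p.id to the JOIN

Corrected query:
SELECT c.id, p.name, c.salary FROM departments p JOIN staff c ON c.dept_id = p.id

Result:
id | name  | salary
---+-------+-------
1  | Sales | 123101
2  | Legal | 144112
3  | Legal | 130270
4  | Sales | 103000
5  | Legal | 111833
6  | Legal | 43698 
7  | Sales | 159900
8  | Legal | 136062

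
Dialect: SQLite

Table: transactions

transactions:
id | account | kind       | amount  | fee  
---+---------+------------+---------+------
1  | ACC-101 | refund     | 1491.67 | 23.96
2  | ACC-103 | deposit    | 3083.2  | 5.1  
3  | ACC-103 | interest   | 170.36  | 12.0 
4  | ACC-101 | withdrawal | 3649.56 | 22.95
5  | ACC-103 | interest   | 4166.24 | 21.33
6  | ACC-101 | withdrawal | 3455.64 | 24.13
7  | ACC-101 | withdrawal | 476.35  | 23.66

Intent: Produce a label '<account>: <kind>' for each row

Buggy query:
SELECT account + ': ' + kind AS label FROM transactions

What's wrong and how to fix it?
Bug: '+' is numeric addition; on text columns SQLite converts them to 0 instead of concatenating

Fix: Use the || operator for string concatenation

Corrected query:
SELECT account || ': ' || kind AS label FROM transactions

Result:
label              
-------------------
ACC-101: refund    
ACC-103: deposit   
ACC-103: interest  
ACC-101: withdrawal
ACC-103: interest  
ACC-101: withdrawal
ACC-101: withdrawal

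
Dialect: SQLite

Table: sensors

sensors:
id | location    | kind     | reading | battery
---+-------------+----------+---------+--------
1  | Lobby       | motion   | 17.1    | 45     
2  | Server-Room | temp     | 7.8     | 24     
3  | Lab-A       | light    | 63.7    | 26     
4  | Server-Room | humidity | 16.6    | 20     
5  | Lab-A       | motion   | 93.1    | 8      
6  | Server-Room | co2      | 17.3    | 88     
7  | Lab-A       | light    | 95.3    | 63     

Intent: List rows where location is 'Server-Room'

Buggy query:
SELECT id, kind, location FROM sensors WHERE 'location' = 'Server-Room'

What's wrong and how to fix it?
Bug: Single quotes denote string literals in SQL; the column name is being compared as a constant string

Fix: Reference the column as location without single quotes

Corrected query:
SELECT id, kind, location FROM sensors WHERE location = 'Server-Room'

Result:
id | kind     | location   
---+----------+------------
2  | temp     | Server-Room
4  | humidity | Server-Room
6  | co2      | Server-Room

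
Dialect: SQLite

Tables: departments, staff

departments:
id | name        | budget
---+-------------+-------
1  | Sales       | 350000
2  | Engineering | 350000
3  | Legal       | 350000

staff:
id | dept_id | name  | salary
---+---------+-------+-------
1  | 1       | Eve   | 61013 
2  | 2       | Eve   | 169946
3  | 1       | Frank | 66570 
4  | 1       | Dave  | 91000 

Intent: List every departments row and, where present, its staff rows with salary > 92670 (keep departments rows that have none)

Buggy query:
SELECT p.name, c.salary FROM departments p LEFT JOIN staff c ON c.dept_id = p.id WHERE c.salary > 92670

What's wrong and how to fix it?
Bug: A WHERE condition on the right-hand table after LEFT JOIN drops unmatched parents

Fix: Move the right-table condition into the ON clause so unmatched parents are kept

Corrected query:
SELECT p.name, c.salary FROM departments p LEFT JOIN staff c ON c.dept_id = p.id AND c.salary > 92670

Result:
name        | salary
------------+-------
Sales       | NULL  
Engineering | 169946
Legal       | NULL  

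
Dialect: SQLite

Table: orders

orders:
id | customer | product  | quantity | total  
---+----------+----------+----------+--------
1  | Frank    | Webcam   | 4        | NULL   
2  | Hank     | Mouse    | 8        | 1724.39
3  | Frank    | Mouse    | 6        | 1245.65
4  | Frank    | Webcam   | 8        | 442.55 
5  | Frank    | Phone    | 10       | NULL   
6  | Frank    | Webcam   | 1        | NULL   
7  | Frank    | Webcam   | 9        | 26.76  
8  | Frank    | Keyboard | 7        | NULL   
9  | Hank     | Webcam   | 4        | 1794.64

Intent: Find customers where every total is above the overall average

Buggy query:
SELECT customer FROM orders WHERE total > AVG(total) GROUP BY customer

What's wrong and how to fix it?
Bug: AVG() is an aggregate; it can't sit directly in WHERE

Fix: Use a subquery for AVG and a HAVING MIN(...) filter so the condition holds for every row in the group

Corrected query:
SELECT customer FROM orders GROUP BY customer HAVING MIN(total) > (SELECT AVG(total) FROM orders)

Result:
customer
--------
Hank    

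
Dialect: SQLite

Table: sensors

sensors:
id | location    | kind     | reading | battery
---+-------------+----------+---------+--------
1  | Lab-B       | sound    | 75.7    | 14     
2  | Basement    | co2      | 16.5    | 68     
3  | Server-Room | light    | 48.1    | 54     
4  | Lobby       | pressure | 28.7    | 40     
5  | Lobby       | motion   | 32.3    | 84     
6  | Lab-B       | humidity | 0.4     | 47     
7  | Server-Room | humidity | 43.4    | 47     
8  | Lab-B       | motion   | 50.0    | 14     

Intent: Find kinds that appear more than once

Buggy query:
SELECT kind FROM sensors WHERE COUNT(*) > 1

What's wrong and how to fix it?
Bug: WHERE can't reference COUNT(*); aggregates are computed after WHERE

Fix: GROUP BY kind, then filter groups with HAVING COUNT(*) > 1

Corrected query:
SELECT kind FROM sensors GROUP BY kind HAVING COUNT(*) > 1

Result:
kind    
--------
humidity
motion  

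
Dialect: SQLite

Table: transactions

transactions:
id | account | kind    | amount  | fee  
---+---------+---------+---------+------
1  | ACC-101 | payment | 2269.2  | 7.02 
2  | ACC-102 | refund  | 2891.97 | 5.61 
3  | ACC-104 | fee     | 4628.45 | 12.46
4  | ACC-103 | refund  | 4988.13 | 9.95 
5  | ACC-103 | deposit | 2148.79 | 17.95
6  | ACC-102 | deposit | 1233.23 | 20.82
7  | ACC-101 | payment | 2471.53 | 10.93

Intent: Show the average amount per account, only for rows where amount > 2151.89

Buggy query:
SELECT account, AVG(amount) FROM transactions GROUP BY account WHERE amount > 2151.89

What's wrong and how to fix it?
Bug: WHERE cannot follow GROUP BY

Fix: Move the WHERE clause before GROUP BY

Corrected query:
SELECT account, AVG(amount) FROM transactions WHERE amount > 2151.89 GROUP BY account

Result:
account | AVG(amount)
--------+------------
ACC-101 | 2370.365   
ACC-102 | 2891.97    
ACC-103 | 4988.13    
ACC-104 | 4628.45    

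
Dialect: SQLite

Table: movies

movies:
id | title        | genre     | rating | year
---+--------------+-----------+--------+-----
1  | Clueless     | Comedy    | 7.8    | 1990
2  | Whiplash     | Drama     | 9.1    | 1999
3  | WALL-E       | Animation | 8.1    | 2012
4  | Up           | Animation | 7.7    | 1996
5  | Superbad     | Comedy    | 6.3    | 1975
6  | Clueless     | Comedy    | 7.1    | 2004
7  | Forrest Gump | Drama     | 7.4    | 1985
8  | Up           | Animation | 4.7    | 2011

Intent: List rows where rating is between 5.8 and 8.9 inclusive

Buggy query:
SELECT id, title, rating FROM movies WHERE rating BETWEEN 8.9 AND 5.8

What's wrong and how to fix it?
Bug: The bounds are reversed; BETWEEN a AND b requires a <= b to match anything

Fix: Swap the bounds so the smaller value comes first

Corrected query:
SELECT id, title, rating FROM movies WHERE rating BETWEEN 5.8 AND 8.9

Result:
id | title        | rating
---+--------------+-------
1  | Clueless     | 7.8   
3  | WALL-E       | 8.1   
4  | Up           | 7.7   
5  | Superbad     | 6.3   
6  | Clueless     | 7.1   
7  | Forrest Gump | 7.4   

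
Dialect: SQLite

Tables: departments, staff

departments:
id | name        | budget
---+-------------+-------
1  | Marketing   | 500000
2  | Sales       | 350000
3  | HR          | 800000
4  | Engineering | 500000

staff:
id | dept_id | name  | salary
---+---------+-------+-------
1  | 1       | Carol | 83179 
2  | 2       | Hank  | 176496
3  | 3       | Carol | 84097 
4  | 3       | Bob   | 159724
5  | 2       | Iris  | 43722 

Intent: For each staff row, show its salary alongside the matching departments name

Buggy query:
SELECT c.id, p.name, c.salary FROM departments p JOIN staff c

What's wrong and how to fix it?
Bug: JOIN with no ON clause produces a cartesian product; every staff row pairs with every departments row

Fix: Specify the join condition linking the foreign key to the parent id

Corrected query:
SELECT c.id, p.name, c.salary FROM departments p JOIN staff c ON c.dept_id = p.id

Result:
id | name      | salary
---+-----------+-------
1  | Marketing | 83179 
2  | Sales     | 176496
3  | HR        | 84097 
4  | HR        | 159724
5  | Sales     | 43722 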